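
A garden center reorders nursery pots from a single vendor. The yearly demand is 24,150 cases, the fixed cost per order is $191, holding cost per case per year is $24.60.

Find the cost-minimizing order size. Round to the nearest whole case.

Q* = √(2·D·S / H) = √(2·24,150·191 / 24.6) = √375,012.2 ≈ 612.38

612 cases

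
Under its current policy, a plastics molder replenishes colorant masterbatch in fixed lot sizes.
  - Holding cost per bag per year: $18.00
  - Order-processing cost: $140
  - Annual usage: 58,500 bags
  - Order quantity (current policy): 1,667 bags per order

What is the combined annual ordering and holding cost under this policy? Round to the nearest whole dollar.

$19,916

Orders/yr = 58,500/1,667 = 35.093; ordering cost = 35.093 × $140 = $4,913.02
Average inventory = 1,667/2 = 833.5; holding cost = 833.5 × $18 = $15,003.00
Total = $4,913.02 + $15,003.00 = $19,916.02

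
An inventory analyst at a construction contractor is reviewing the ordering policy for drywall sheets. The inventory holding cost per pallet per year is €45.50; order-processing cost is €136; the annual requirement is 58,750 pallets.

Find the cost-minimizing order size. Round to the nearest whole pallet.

593 pallets

Q* = √(2·D·S / H) = √(2·58,750·136 / 45.5) = √351,208.8 ≈ 592.63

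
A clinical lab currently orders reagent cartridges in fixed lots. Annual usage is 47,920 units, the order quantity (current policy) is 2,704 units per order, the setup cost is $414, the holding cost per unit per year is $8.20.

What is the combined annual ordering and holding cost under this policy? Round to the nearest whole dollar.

Annual ordering cost = (D/Q)·S = (47,920/2,704) × 414 = $7,336.86
Annual holding cost  = (Q/2)·H = (2,704/2) × 8.2 = $11,086.40
Total = $7,336.86 + $11,086.40 = $18,423.26

$18,423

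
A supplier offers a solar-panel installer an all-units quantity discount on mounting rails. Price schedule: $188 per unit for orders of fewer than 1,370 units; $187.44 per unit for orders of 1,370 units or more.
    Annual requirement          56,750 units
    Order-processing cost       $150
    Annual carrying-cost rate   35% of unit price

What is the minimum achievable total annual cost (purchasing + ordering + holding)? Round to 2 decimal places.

$10,688,372.24

H₁ = 35%×$188 = $65.8000;  H₂ = 35%×$187.44 = $65.6040
EOQ₁ = √(2×56,750×150/65.8000) = 508.66  (< 1,370, feasible at tier 1)
EOQ₂ = √(2×56,750×150/65.6040) = 509.42  (< 1,370 → use Q = 1,370 at tier-2 price)
TC(tier 1 (EOQ₁), Q≈508.7) = $10,702,470.06
TC(tier 2, Q≈1,370.0) = $10,688,372.24
Minimum at tier 2: $10,688,372.24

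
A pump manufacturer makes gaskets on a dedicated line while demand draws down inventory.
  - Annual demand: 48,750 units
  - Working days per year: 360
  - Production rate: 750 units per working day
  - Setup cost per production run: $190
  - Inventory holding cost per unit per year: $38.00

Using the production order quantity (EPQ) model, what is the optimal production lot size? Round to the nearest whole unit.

771 units

d = 48,750/360 = 135.4167 units/day;  effective holding cost H(1 − d/p) = 38·(1 − 135.4167/750) = 31.13889
Q* = √(2DS / H_eff) = √(2·48,750·190 / 31.13889) ≈ 771.31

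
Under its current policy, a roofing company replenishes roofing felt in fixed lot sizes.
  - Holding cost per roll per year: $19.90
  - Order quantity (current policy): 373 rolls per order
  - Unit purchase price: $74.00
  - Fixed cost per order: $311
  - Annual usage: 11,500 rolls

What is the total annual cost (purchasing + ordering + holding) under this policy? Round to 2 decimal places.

$864,299.82

Ordering: D/Q × S = 11,500/373 × $311 = $9,588.47
Holding:  Q/2 × H = 373/2 × $19.9 = $3,711.35
Purchase cost = D·C = 11,500 × 74 = $851,000.00
Total = $9,588.47 + $3,711.35 + $851,000.00 = $864,299.82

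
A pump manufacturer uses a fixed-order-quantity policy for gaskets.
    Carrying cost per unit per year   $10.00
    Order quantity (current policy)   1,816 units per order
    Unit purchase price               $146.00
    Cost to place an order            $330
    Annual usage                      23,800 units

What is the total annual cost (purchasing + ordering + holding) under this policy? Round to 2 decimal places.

$3,488,204.89

Annual ordering cost = (D/Q)·S = (23,800/1,816) × 330 = $4,324.89
Annual holding cost  = (Q/2)·H = (1,816/2) × 10 = $9,080.00
Purchase cost = D·C = 23,800 × 146 = $3,474,800.00
Total = $4,324.89 + $9,080.00 + $3,474,800.00 = $3,488,204.89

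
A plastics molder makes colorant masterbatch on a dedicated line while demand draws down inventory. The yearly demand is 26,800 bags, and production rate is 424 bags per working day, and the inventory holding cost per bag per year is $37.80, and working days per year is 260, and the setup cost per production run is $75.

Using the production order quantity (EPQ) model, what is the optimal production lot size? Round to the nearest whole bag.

d = 26,800/260 = 103.0769 bags/day;  effective holding cost H(1 − d/p) = 37.8·(1 − 103.0769/424) = 28.61060
Q* = √(2DS / H_eff) = √(2·26,800·75 / 28.61060) ≈ 374.84

375 bags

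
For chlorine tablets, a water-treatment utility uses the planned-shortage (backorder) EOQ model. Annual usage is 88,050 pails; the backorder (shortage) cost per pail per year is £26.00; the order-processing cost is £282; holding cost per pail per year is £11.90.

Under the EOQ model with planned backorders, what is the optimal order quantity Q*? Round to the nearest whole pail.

Q* = √(2DS/H) · √((H + b)/b)
   = √(2 × 88,050 × 282 / 11.9) · √((11.9 + 26) / 26)
   = 2,042.823 × 1.2073 ≈ 2,466.40

2,466 pails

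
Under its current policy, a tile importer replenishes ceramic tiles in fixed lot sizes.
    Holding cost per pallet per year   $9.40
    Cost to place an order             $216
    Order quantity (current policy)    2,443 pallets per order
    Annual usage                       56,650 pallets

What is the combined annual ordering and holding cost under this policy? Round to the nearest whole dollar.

$16,491

Ordering: D/Q × S = 56,650/2,443 × $216 = $5,008.76
Holding:  Q/2 × H = 2,443/2 × $9.4 = $11,482.10
Total = $5,008.76 + $11,482.10 = $16,490.86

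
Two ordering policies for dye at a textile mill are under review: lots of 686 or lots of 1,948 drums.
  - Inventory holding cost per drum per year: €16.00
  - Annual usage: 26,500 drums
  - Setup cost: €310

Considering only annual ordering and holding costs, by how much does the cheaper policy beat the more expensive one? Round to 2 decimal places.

TC(Q) = (D/Q)S + (Q/2)H
TC(686) = (26,500/686)×310 + (686/2)×16 = €17,463.22
TC(1,948) = (26,500/1,948)×310 + (1,948/2)×16 = €19,801.15
Cheaper: Q = 686.  Difference = €2,337.93

€2,337.93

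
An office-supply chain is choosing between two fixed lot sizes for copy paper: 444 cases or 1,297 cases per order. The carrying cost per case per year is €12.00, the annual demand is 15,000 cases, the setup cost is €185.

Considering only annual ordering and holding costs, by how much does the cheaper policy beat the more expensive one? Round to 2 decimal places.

€1,007.55

For each Q, cost = (D/Q)·S + (Q/2)·H.
TC(444) = (15,000/444)×185 + (444/2)×12 = €8,914.00
TC(1,297) = (15,000/1,297)×185 + (1,297/2)×12 = €9,921.55
Cheaper: Q = 444.  Difference = €1,007.55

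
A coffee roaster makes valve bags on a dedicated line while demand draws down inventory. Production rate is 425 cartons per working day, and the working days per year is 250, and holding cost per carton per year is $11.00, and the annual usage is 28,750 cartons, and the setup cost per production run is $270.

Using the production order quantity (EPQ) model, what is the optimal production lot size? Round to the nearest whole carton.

Daily demand d = 28,750/250 = 115.000; p = 425; 1 − d/p = 0.72941
EPQ = √(2DS / (H(1 − d/p)))
    = √(2 × 28,750 × 270 / (11 × 0.72941)) ≈ 1,391.02

1,391 cartons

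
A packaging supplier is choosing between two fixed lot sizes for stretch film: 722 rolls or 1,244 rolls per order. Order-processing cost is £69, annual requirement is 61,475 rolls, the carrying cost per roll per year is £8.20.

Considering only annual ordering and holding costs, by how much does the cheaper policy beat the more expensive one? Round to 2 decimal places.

For each Q, cost = (D/Q)·S + (Q/2)·H.
TC(722) = (61,475/722)×69 + (722/2)×8.2 = £8,835.23
TC(1,244) = (61,475/1,244)×69 + (1,244/2)×8.2 = £8,510.19
|ΔTC| = |£8,835.23 − £8,510.19| = £325.05

£325.05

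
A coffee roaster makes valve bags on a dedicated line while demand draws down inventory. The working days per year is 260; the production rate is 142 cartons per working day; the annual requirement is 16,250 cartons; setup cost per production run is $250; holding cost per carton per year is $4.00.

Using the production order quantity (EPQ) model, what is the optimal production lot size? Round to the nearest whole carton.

1,905 cartons

Daily demand d = 16,250/260 = 62.500; p = 142; 1 − d/p = 0.55986
EPQ = √(2DS / (H(1 − d/p)))
    = √(2 × 16,250 × 250 / (4 × 0.55986)) ≈ 1,904.77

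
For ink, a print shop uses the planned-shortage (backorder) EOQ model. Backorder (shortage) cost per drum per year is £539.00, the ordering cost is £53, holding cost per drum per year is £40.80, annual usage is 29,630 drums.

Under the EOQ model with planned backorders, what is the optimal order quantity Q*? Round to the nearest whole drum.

288 drums

Q* = √(2DS/H) · √((H + b)/b)
   = √(2 × 29,630 × 53 / 40.8) · √((40.8 + 539) / 539)
   = 277.453 × 1.0372 ≈ 287.76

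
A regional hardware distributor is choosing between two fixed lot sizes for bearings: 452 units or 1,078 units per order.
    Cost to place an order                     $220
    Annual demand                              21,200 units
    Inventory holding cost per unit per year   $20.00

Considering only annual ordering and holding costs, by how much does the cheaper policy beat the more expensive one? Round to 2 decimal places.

For each Q, cost = (D/Q)·S + (Q/2)·H.
TC(452) = (21,200/452)×220 + (452/2)×20 = $14,838.58
TC(1,078) = (21,200/1,078)×220 + (1,078/2)×20 = $15,106.53
|ΔTC| = |$14,838.58 − $15,106.53| = $267.95

$267.95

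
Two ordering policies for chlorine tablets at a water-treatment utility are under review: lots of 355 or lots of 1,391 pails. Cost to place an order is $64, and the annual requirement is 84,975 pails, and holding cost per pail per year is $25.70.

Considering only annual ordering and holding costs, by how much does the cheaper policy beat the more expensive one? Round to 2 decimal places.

TC(Q) = (D/Q)S + (Q/2)H
TC(355) = (84,975/355)×64 + (355/2)×25.7 = $19,881.19
TC(1,391) = (84,975/1,391)×64 + (1,391/2)×25.7 = $21,784.06
|ΔTC| = |$19,881.19 − $21,784.06| = $1,902.87

$1,902.87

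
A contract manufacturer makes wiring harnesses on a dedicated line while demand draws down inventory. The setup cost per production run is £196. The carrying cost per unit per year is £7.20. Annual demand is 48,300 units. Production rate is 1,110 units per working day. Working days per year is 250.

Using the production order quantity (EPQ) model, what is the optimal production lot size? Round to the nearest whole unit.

1,784 units

Daily demand d = 48,300/250 = 193.200; p = 1110; 1 − d/p = 0.82595
EPQ = √(2DS / (H(1 − d/p)))
    = √(2 × 48,300 × 196 / (7.2 × 0.82595)) ≈ 1,784.33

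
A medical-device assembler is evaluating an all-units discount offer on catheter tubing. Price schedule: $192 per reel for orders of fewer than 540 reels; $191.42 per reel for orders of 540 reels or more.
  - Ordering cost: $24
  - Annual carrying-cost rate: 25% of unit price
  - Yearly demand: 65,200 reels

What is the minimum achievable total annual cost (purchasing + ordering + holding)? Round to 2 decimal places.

$12,496,402.63

H₁ = 25%×$192 = $48.0000;  H₂ = 25%×$191.42 = $47.8550
EOQ₁ = √(2×65,200×24/48.0000) = 255.34  (< 540, feasible at tier 1)
EOQ₂ = √(2×65,200×24/47.8550) = 255.73  (< 540 → use Q = 540 at tier-2 price)
TC(tier 1 (EOQ₁), Q≈255.3) = $12,530,656.46
TC(tier 2, Q≈540.0) = $12,496,402.63
Minimum at tier 2: $12,496,402.63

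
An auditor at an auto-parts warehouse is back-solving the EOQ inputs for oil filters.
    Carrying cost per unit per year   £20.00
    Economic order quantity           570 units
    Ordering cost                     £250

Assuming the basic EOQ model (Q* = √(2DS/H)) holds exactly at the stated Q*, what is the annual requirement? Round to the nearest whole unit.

From Q* = √(2DS/H) ⇒ Q*² = 2DS/H.
D = Q²H / (2S) = 570² × 20 / (2 × 250) = 12,996.00

12,996 units per year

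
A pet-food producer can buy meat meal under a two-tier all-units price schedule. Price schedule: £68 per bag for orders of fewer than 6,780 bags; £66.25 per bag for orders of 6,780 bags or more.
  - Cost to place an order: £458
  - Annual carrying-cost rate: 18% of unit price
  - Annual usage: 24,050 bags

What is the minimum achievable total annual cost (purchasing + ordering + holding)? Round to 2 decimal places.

£1,635,362.87

H₁ = 18%×£68 = £12.2400;  H₂ = 18%×£66.25 = £11.9250
EOQ₁ = √(2×24,050×458/12.2400) = 1,341.57  (< 6,780, feasible at tier 1)
EOQ₂ = √(2×24,050×458/11.9250) = 1,359.18  (< 6,780 → use Q = 6,780 at tier-2 price)
TC(tier 1 (EOQ₁), Q≈1,341.6) = £1,651,820.86
TC(tier 2, Q≈6,780.0) = £1,635,362.87
Minimum at tier 2: £1,635,362.87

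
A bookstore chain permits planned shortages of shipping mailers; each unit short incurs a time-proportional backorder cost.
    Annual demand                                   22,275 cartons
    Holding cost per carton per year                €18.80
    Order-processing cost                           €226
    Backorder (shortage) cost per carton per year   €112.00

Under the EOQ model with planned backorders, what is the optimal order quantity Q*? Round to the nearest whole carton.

Q* = √(2DS/H) · √((H + b)/b)
   = √(2 × 22,275 × 226 / 18.8) · √((18.8 + 112) / 112)
   = 731.811 × 1.0807 ≈ 790.85

791 cartons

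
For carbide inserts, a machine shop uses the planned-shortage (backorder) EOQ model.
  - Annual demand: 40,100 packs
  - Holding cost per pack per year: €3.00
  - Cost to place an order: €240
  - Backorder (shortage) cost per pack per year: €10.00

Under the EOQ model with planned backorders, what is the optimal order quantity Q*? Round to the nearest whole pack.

2,888 packs

Basic EOQ = √(2·40,100·240/3) = 2,532.982
Backorder adjustment √((H+b)/b) = √((3+10)/10) = 1.1402
Q* = 2,532.982 × 1.1402 ≈ 2,888.04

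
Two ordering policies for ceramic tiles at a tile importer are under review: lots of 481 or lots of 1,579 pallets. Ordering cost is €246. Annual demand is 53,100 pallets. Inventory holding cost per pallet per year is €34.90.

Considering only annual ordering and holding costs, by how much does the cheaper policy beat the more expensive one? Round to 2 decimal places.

Annual cost at Q: ordering D·S/Q plus holding Q·H/2.
TC(481) = (53,100/481)×246 + (481/2)×34.9 = €35,550.62
TC(1,579) = (53,100/1,579)×246 + (1,579/2)×34.9 = €35,826.25
Lots of 481 are cheaper by €275.63.

€275.63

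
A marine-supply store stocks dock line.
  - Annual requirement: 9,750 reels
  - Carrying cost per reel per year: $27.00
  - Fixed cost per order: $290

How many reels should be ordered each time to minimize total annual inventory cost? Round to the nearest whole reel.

EOQ = √(2DS/H) = √(2 × 9,750 × 290 / 27)
    = √(209,444.44) ≈ 457.65

458 reels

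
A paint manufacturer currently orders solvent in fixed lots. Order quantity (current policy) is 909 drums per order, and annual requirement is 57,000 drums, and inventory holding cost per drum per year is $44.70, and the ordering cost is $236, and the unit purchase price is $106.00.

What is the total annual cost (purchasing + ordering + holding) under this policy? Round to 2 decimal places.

Annual ordering cost = (D/Q)·S = (57,000/909) × 236 = $14,798.68
Annual holding cost  = (Q/2)·H = (909/2) × 44.7 = $20,316.15
Purchase cost = D·C = 57,000 × 106 = $6,042,000.00
Total = $14,798.68 + $20,316.15 + $6,042,000.00 = $6,077,114.83

$6,077,114.83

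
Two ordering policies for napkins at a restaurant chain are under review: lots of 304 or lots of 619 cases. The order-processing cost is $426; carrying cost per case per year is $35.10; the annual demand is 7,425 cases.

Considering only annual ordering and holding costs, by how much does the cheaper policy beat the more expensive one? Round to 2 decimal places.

$233.42

TC(Q) = (D/Q)S + (Q/2)H
TC(304) = (7,425/304)×426 + (304/2)×35.1 = $15,739.97
TC(619) = (7,425/619)×426 + (619/2)×35.1 = $15,973.39
Lots of 304 are cheaper by $233.42.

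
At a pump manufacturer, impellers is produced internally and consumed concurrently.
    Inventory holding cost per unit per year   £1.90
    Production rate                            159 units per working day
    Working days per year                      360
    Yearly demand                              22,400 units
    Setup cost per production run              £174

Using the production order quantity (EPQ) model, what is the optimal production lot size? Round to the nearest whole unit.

Daily demand d = 22,400/360 = 62.222; p = 159; 1 − d/p = 0.60867
EPQ = √(2DS / (H(1 − d/p)))
    = √(2 × 22,400 × 174 / (1.9 × 0.60867)) ≈ 2,596.26

2,596 units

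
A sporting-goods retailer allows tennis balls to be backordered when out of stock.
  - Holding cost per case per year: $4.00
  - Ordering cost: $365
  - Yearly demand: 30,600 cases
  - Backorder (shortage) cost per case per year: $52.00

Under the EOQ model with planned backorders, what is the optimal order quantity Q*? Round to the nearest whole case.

Q* = √(2DS/H) · √((H + b)/b)
   = √(2 × 30,600 × 365 / 4) · √((4 + 52) / 52)
   = 2,363.155 × 1.0377 ≈ 2,452.36

2,452 cases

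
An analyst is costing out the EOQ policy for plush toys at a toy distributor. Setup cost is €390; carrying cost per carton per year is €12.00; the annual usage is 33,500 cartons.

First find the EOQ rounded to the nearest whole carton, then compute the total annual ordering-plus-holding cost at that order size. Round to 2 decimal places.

Optimal lot size Q* = (2 × 33,500 × €390 / €12)^½ ≈ 1,475.64 → Q = 1,476 cartons
Ordering: D/Q × S = 33,500/1,476 × €390 = €8,851.63
Holding:  Q/2 × H = 1,476/2 × €12 = €8,856.00
Total = €8,851.63 + €8,856.00 = €17,707.63

€17,707.63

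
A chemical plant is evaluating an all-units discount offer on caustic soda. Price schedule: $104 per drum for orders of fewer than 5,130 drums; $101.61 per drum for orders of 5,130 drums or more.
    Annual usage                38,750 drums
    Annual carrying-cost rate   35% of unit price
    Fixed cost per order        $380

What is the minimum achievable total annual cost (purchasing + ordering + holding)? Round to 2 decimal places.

$4,031,478.25

H₁ = 35%×$104 = $36.4000;  H₂ = 35%×$101.61 = $35.5635
EOQ₁ = √(2×38,750×380/36.4000) = 899.48  (< 5,130, feasible at tier 1)
EOQ₂ = √(2×38,750×380/35.5635) = 910.00  (< 5,130 → use Q = 5,130 at tier-2 price)
TC(tier 1 (EOQ₁), Q≈899.5) = $4,062,741.11
TC(tier 2, Q≈5,130.0) = $4,031,478.25
Minimum at tier 2: $4,031,478.25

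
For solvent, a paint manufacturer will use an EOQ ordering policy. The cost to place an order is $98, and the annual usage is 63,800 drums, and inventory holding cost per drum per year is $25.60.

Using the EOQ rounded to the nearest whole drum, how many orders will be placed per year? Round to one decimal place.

EOQ = √(2DS/H) = √(2 × 63,800 × 98 / 25.6)
    = √(488,468.75) ≈ 698.91 → Q = 699
N = D/Q = 63,800/699 ≈ 91.273 orders/yr

91.3 orders per year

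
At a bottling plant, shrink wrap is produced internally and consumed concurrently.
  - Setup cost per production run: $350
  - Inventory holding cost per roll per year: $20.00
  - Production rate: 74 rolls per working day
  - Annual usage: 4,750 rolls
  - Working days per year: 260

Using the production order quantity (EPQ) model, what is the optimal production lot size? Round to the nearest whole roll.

Daily demand d = 4,750/260 = 18.269; p = 74; 1 − d/p = 0.75312
EPQ = √(2DS / (H(1 − d/p)))
    = √(2 × 4,750 × 350 / (20 × 0.75312)) ≈ 469.84

470 rolls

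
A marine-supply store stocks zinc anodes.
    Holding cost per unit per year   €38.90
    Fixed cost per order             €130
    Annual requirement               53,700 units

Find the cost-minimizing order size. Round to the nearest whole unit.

599 units

Q* = √(2·D·S / H) = √(2·53,700·130 / 38.9) = √358,920.3 ≈ 599.10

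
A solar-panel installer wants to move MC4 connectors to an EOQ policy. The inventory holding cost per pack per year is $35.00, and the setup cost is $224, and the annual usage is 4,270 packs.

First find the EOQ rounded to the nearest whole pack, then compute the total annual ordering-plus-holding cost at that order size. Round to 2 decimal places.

$8,182.52

Optimal lot size Q* = (2 × 4,270 × $224 / $35)^½ ≈ 233.79 → Q = 234 packs
Ordering: D/Q × S = 4,270/234 × $224 = $4,087.52
Holding:  Q/2 × H = 234/2 × $35 = $4,095.00
Total = $4,087.52 + $4,095.00 = $8,182.52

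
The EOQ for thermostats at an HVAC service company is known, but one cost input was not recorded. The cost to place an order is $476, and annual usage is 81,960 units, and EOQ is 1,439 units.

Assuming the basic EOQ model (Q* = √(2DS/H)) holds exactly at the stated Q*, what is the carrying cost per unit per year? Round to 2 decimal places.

$37.68

From Q* = √(2DS/H) ⇒ Q*² = 2DS/H.
H = 2DS / Q² = 2 × 81,960 × 476 / 1,439² = 37.6806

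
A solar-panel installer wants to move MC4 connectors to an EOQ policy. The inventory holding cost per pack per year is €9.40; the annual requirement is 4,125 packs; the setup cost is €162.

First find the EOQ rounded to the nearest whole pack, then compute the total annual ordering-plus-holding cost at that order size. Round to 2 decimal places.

€3,544.45

EOQ = √(2DS/H) = √(2 × 4,125 × 162 / 9.4)
    = √(142,180.85) ≈ 377.07 → Q = 377 packs
Orders/yr = 4,125/377 = 10.942; ordering cost = 10.942 × €162 = €1,772.55
Average inventory = 377/2 = 188.5; holding cost = 188.5 × €9.4 = €1,771.90
Total = €1,772.55 + €1,771.90 = €3,544.45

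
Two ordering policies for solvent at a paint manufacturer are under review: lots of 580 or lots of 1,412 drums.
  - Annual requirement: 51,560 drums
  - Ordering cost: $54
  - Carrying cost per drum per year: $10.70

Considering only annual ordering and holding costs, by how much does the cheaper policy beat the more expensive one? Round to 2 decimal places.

Annual cost at Q: ordering D·S/Q plus holding Q·H/2.
TC(580) = (51,560/580)×54 + (580/2)×10.7 = $7,903.41
TC(1,412) = (51,560/1,412)×54 + (1,412/2)×10.7 = $9,526.04
Lots of 580 are cheaper by $1,622.63.

$1,622.63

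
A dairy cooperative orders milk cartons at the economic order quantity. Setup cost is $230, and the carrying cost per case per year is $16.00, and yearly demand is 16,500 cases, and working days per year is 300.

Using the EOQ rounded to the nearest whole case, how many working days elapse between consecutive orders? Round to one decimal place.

12.5 days

Q* = √(2·D·S / H) = √(2·16,500·230 / 16) = √474,375.0 ≈ 688.75 → Q = 689 cases
Cycle time = (working days × Q)/D = (300 × 689) / 16,500 = 12.527 days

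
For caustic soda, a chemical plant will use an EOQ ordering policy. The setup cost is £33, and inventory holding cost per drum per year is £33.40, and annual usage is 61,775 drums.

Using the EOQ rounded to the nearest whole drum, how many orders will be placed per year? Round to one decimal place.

177.0 orders per year

2DS/H = 2·61,775·33/33.4 = 122,070.36
EOQ = √122,070.36 ≈ 349.39 → Q = 349
N = D/Q = 61,775/349 ≈ 177.006 orders/yr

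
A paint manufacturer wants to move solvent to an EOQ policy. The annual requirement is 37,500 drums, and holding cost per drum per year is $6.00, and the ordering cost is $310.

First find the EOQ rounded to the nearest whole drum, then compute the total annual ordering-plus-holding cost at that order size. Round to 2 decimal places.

EOQ = √(2DS/H) = √(2 × 37,500 × 310 / 6)
    = √(3,875,000.00) ≈ 1,968.50 → Q = 1,969 drums
Annual ordering cost = (D/Q)·S = (37,500/1,969) × 310 = $5,904.01
Annual holding cost  = (Q/2)·H = (1,969/2) × 6 = $5,907.00
Total = $5,904.01 + $5,907.00 = $11,811.01

$11,811.01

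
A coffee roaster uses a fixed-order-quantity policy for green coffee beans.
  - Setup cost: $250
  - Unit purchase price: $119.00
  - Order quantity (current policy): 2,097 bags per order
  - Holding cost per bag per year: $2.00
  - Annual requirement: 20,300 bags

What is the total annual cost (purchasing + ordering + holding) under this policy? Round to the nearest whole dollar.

Ordering: D/Q × S = 20,300/2,097 × $250 = $2,420.12
Holding:  Q/2 × H = 2,097/2 × $2 = $2,097.00
Purchase cost = D·C = 20,300 × 119 = $2,415,700.00
Total = $2,420.12 + $2,097.00 + $2,415,700.00 = $2,420,217.12

$2,420,217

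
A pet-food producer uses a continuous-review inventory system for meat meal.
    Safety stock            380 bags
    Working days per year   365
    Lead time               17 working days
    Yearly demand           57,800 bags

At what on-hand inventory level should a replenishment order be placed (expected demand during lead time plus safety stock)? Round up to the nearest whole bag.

Daily demand d = 57,800 / 365 = 158.356 bags/day
Demand during lead time = 158.356 × 17 = 2,692.05
Reorder point = 2,692.05 + 380 = 3,072.05 → round up

3,073 bags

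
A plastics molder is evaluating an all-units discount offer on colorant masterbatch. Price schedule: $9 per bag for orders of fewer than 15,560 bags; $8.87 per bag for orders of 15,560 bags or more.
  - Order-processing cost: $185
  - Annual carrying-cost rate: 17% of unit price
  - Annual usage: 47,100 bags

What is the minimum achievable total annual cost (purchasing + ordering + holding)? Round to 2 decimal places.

H₁ = 17%×$9 = $1.5300;  H₂ = 17%×$8.87 = $1.5079
EOQ₁ = √(2×47,100×185/1.5300) = 3,374.94  (< 15,560, feasible at tier 1)
EOQ₂ = √(2×47,100×185/1.5079) = 3,399.58  (< 15,560 → use Q = 15,560 at tier-2 price)
TC(tier 1 (EOQ₁), Q≈3,374.9) = $429,063.65
TC(tier 2, Q≈15,560.0) = $430,068.46
Minimum at tier 1 (EOQ₁): $429,063.65

$429,063.65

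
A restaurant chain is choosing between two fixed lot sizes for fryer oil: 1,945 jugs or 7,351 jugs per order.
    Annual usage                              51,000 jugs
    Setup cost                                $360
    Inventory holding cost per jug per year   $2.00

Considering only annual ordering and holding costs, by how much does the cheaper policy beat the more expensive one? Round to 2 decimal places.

$1,535.97

Annual cost at Q: ordering D·S/Q plus holding Q·H/2.
TC(1,945) = (51,000/1,945)×360 + (1,945/2)×2 = $11,384.59
TC(7,351) = (51,000/7,351)×360 + (7,351/2)×2 = $9,848.62
Cheaper: Q = 7,351.  Difference = $1,535.97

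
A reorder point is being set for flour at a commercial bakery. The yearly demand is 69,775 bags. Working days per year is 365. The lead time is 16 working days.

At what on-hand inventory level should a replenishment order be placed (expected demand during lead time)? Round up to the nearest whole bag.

Daily demand d = 69,775 / 365 = 191.164 bags/day
Demand during lead time = 191.164 × 16 = 3,058.63
Reorder point = 3,058.63 → round up

3,059 bags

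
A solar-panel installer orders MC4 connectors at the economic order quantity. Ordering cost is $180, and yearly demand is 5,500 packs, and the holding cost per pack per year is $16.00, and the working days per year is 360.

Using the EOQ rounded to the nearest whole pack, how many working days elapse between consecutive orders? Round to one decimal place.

23.0 days

Q* = √(2·D·S / H) = √(2·5,500·180 / 16) = √123,750.0 ≈ 351.78 → Q = 352 packs
Days between orders = 360 / (D/Q) = 360 / 15.625 ≈ 23.040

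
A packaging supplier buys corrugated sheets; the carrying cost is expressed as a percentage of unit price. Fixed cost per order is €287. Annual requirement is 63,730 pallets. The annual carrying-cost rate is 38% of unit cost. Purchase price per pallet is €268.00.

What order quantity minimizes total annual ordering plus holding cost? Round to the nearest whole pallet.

Holding cost per pallet per year: H = 38% × €268 = €101.8400
Q* = √(2·D·S / H) = √(2·63,730·287 / 101.84) = √359,200.9 ≈ 599.33

599 pallets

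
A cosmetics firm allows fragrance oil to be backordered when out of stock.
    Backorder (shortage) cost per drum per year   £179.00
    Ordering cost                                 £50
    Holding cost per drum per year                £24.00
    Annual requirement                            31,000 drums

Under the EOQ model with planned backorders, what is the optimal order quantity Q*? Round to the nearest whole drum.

Basic EOQ = √(2·31,000·50/24) = 359.398
Backorder adjustment √((H+b)/b) = √((24+179)/179) = 1.0649
Q* = 359.398 × 1.0649 ≈ 382.73

383 drums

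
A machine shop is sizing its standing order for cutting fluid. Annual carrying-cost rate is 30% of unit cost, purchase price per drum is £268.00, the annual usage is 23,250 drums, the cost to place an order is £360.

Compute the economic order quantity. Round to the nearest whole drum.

Holding cost per drum per year: H = 30% × £268 = £80.4000
Optimal lot size Q* = (2 × 23,250 × £360 / £80.4)^½ ≈ 456.30

456 drums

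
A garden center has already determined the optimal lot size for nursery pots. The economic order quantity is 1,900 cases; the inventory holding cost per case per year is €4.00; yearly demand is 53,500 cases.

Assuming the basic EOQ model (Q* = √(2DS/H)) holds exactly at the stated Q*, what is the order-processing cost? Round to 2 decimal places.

From Q* = √(2DS/H) ⇒ Q*² = 2DS/H.
S = Q²H / (2D) = 1,900² × 4 / (2 × 53,500) = 134.9533

€134.95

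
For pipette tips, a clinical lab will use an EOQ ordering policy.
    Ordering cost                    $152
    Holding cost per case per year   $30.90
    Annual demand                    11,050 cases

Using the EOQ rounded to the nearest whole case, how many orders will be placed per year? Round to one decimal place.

33.5 orders per year

EOQ = √(2DS/H) = √(2 × 11,050 × 152 / 30.9)
    = √(108,711.97) ≈ 329.71 → Q = 330
Orders per year = D/Q = 11,050 / 330 = 33.485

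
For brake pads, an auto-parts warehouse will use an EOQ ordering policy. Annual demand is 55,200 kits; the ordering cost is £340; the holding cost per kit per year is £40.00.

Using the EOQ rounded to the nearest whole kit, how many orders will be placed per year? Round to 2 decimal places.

2DS/H = 2·55,200·340/40 = 938,400.00
EOQ = √938,400.00 ≈ 968.71 → Q = 969
Orders per year = D/Q = 55,200 / 969 = 56.966

56.97 orders per year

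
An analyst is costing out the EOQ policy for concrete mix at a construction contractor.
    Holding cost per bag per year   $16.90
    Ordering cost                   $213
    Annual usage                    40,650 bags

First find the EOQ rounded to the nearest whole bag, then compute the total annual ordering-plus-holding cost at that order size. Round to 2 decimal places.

$17,107.18

EOQ = √(2DS/H) = √(2 × 40,650 × 213 / 16.9)
    = √(1,024,668.64) ≈ 1,012.26 → Q = 1,012 bags
Orders/yr = 40,650/1,012 = 40.168; ordering cost = 40.168 × $213 = $8,555.78
Average inventory = 1,012/2 = 506; holding cost = 506 × $16.9 = $8,551.40
Total = $8,555.78 + $8,551.40 = $17,107.18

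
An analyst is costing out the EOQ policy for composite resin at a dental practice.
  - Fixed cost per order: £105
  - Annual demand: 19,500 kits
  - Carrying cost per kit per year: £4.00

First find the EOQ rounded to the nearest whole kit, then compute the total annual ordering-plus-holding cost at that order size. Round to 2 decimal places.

2DS/H = 2·19,500·105/4 = 1,023,750.00
EOQ = √1,023,750.00 ≈ 1,011.81 → Q = 1,012 kits
Orders/yr = 19,500/1,012 = 19.269; ordering cost = 19.269 × £105 = £2,023.22
Average inventory = 1,012/2 = 506; holding cost = 506 × £4 = £2,024.00
Total = £2,023.22 + £2,024.00 = £4,047.22

£4,047.22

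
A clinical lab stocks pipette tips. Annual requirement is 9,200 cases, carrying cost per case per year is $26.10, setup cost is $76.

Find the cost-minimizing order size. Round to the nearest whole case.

231 cases

Optimal lot size Q* = (2 × 9,200 × $76 / $26.1)^½ ≈ 231.47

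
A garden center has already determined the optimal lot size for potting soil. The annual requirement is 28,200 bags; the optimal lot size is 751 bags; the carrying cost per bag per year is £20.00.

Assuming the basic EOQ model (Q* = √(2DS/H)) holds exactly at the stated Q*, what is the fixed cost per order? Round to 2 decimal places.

From Q* = √(2DS/H) ⇒ Q*² = 2DS/H.
S = Q²H / (2D) = 751² × 20 / (2 × 28,200) = 200.0004

£200.00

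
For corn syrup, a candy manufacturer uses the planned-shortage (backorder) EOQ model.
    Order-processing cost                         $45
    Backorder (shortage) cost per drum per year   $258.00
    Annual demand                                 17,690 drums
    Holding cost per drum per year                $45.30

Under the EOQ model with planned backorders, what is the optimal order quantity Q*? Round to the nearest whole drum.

203 drums

Q* = √(2DS/H) · √((H + b)/b)
   = √(2 × 17,690 × 45 / 45.3) · √((45.3 + 258) / 258)
   = 187.472 × 1.0842 ≈ 203.26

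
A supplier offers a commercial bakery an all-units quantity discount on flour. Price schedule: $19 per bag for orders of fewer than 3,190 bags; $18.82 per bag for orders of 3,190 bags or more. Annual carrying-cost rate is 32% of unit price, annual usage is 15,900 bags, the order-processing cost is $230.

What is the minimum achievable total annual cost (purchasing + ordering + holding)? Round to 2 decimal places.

H₁ = 32%×$19 = $6.0800;  H₂ = 32%×$18.82 = $6.0224
EOQ₁ = √(2×15,900×230/6.0800) = 1,096.80  (< 3,190, feasible at tier 1)
EOQ₂ = √(2×15,900×230/6.0224) = 1,102.03  (< 3,190 → use Q = 3,190 at tier-2 price)
TC(tier 1 (EOQ₁), Q≈1,096.8) = $308,768.52
TC(tier 2, Q≈3,190.0) = $309,990.12
Minimum at tier 1 (EOQ₁): $308,768.52

$308,768.52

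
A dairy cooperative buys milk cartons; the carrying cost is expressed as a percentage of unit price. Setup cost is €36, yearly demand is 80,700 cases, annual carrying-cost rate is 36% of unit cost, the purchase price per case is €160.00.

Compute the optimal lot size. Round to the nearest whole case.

318 cases

Holding cost per case per year: H = 36% × €160 = €57.6000
Q* = √(2·D·S / H) = √(2·80,700·36 / 57.6) = √100,875.0 ≈ 317.61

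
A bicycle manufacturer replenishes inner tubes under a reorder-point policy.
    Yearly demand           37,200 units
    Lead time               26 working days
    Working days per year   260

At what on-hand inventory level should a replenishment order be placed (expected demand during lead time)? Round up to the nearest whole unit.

3,720 units

Daily demand d = 37,200 / 260 = 143.077 units/day
Demand during lead time = 143.077 × 26 = 3,720.00
Reorder point = 3,720.00 → round up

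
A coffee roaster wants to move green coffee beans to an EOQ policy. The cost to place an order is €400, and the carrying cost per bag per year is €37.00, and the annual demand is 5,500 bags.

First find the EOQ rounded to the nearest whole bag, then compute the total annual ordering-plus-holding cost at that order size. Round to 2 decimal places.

€12,759.31

2DS/H = 2·5,500·400/37 = 118,918.92
EOQ = √118,918.92 ≈ 344.85 → Q = 345 bags
Ordering: D/Q × S = 5,500/345 × €400 = €6,376.81
Holding:  Q/2 × H = 345/2 × €37 = €6,382.50
Total = €6,376.81 + €6,382.50 = €12,759.31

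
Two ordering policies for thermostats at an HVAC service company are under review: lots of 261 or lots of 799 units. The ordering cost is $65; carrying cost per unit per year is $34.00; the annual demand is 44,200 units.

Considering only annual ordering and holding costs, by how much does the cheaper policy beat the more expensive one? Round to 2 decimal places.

$1,734.08

TC(Q) = (D/Q)S + (Q/2)H
TC(261) = (44,200/261)×65 + (261/2)×34 = $15,444.66
TC(799) = (44,200/799)×65 + (799/2)×34 = $17,178.74
|ΔTC| = |$15,444.66 − $17,178.74| = $1,734.08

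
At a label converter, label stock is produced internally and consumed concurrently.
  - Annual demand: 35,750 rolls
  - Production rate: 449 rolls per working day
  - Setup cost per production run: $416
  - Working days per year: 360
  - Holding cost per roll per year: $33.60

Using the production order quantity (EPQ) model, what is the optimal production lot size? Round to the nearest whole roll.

d = 35,750/360 = 99.3056 rolls/day;  effective holding cost H(1 − d/p) = 33.6·(1 − 99.3056/449) = 26.16867
Q* = √(2DS / H_eff) = √(2·35,750·416 / 26.16867) ≈ 1,066.13

1,066 rolls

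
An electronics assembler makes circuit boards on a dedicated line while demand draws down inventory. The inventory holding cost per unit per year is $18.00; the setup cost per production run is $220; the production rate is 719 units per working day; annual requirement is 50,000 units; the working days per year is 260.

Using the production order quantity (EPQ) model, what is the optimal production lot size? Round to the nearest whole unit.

1,292 units

Daily demand d = 50,000/260 = 192.308; p = 719; 1 − d/p = 0.73253
EPQ = √(2DS / (H(1 − d/p)))
    = √(2 × 50,000 × 220 / (18 × 0.73253)) ≈ 1,291.70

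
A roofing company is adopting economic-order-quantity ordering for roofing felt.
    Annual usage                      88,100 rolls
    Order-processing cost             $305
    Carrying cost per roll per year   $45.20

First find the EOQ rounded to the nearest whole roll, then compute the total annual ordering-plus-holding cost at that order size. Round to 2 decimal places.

$49,285.83

Q* = √(2·D·S / H) = √(2·88,100·305 / 45.2) = √1,188,960.2 ≈ 1,090.39 → Q = 1,090 rolls
Annual ordering cost = (D/Q)·S = (88,100/1,090) × 305 = $24,651.83
Annual holding cost  = (Q/2)·H = (1,090/2) × 45.2 = $24,634.00
Total = $24,651.83 + $24,634.00 = $49,285.83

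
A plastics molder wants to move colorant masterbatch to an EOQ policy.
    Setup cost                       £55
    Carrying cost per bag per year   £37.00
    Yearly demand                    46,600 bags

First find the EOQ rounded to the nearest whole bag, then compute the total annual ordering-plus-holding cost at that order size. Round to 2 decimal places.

£13,771.78

Q* = √(2·D·S / H) = √(2·46,600·55 / 37) = √138,540.5 ≈ 372.21 → Q = 372 bags
Ordering: D/Q × S = 46,600/372 × £55 = £6,889.78
Holding:  Q/2 × H = 372/2 × £37 = £6,882.00
Total = £6,889.78 + £6,882.00 = £13,771.78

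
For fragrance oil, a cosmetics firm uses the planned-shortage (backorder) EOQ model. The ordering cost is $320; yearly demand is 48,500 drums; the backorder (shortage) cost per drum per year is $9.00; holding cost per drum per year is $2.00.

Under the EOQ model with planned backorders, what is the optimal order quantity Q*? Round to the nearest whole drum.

4,355 drums

Basic EOQ = √(2·48,500·320/2) = 3,939.543
Backorder adjustment √((H+b)/b) = √((2+9)/9) = 1.1055
Q* = 3,939.543 × 1.1055 ≈ 4,355.33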